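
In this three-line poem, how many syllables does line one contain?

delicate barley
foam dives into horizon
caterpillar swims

5

Line one: delicate (3), barley (2) → 5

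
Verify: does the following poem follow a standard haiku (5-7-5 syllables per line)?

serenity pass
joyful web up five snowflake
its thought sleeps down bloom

Yes

Line 1: serenity(4) + pass(1) = 5 ✓
Line 2: joyful(2) + web(1) + up(1) + five(1) + snowflake(2) = 7 ✓
Line 3: its(1) + thought(1) + sleeps(1) + down(1) + bloom(1) = 5 ✓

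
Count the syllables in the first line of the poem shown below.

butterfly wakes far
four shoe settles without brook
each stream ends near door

5

The first line: butterfly (3), wakes (1), far (1) → 5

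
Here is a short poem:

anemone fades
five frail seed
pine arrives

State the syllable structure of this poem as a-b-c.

Line 1: anemone (4), fades (1) → 5
Line 2: five (1), frail (1), seed (1) → 3
Line 3: pine (1), arrives (2) → 3

5-3-3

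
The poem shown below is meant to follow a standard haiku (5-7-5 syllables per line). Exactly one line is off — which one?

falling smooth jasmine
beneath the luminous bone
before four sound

Line 3

Line 1: "falling smooth jasmine": 2+1+2 = 5 ✓
Line 2: "beneath the luminous bone": 2+1+3+1 = 7 ✓
Line 3: "before four sound": 2+1+1 = 4 (expected 5)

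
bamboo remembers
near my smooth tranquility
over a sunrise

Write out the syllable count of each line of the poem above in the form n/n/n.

Line 1: bamboo (2), remembers (3) → 5
Line 2: near (1), my (1), smooth (1), tranquility (4) → 7
Line 3: over (2), a (1), sunrise (2) → 5

5/7/5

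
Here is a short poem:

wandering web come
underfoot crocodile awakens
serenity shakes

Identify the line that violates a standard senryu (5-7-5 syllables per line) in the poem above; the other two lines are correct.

The second line

Line 1: wandering (3), web (1), come (1) → 5 ✓
Line 2: underfoot (3), crocodile (3), awakens (3) → 9 (expected 7)
Line 3: serenity (4), shakes (1) → 5 ✓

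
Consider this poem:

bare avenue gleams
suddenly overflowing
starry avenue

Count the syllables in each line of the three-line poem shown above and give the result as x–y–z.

Line 1: bare (1), avenue (3), gleams (1) → 5
Line 2: suddenly (3), overflowing (4) → 7
Line 3: starry (2), avenue (3) → 5

5–7–5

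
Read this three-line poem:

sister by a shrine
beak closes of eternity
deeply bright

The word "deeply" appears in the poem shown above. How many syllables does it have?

2

"deeply" has 2 syllables.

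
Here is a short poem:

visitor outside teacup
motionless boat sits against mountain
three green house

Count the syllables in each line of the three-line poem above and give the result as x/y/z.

Line 1: visitor (3), outside (2), teacup (2) → 7
Line 2: motionless (3), boat (1), sits (1), against (2), mountain (2) → 9
Line 3: three (1), green (1), house (1) → 3

7/9/3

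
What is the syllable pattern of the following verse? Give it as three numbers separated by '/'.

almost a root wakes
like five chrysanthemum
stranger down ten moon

Line 1: almost(2) + a(1) + root(1) + wakes(1) = 5
Line 2: like(1) + five(1) + chrysanthemum(4) = 6
Line 3: stranger(2) + down(1) + ten(1) + moon(1) = 5

5/6/5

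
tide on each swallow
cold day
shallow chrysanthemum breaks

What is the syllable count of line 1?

5

Line 1: tide (1), on (1), each (1), swallow (2) → 5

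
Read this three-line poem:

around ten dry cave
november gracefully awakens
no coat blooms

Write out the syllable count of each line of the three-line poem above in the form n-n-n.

Line 1: "around ten dry cave": 2+1+1+1 = 5
Line 2: "november gracefully awakens": 3+3+3 = 9
Line 3: "no coat blooms": 1+1+1 = 3

5-9-3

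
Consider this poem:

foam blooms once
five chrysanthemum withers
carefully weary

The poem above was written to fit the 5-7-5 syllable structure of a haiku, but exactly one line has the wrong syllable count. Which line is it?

Line 1: "foam blooms once": 1+1+1 = 3 (expected 5)
Line 2: "five chrysanthemum withers": 1+4+2 = 7 ✓
Line 3: "carefully weary": 3+2 = 5 ✓

The first line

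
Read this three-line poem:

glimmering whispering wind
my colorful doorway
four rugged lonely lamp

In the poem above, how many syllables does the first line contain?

7

The first line: glimmering (3), whispering (3), wind (1) → 7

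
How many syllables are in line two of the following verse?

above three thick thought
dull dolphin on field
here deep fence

Line two: dull (1), dolphin (2), on (1), field (1) → 5

5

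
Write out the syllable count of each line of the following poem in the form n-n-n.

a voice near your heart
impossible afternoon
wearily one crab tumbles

Line 1: a (1), voice (1), near (1), your (1), heart (1) → 5
Line 2: impossible (4), afternoon (3) → 7
Line 3: wearily (3), one (1), crab (1), tumbles (2) → 7

5-7-7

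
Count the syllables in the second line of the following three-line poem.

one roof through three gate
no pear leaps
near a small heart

The second line: no(1) + pear(1) + leaps(1) = 3

3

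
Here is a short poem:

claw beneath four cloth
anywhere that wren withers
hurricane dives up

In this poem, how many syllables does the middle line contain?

The middle line: anywhere(3) + that(1) + wren(1) + withers(2) = 7

7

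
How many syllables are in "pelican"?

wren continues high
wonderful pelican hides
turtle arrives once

3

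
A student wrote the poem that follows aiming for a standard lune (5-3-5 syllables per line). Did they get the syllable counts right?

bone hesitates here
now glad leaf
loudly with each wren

Yes

Line 1: bone (1), hesitates (3), here (1) → 5 ✓
Line 2: now (1), glad (1), leaf (1) → 3 ✓
Line 3: loudly (2), with (1), each (1), wren (1) → 5 ✓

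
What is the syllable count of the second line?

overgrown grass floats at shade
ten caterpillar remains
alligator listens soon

The second line: "ten caterpillar remains": 1+4+2 = 7

7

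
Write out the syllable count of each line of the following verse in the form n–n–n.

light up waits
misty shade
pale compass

Line 1: "light up waits": 1+1+1 = 3
Line 2: "misty shade": 2+1 = 3
Line 3: "pale compass": 1+2 = 3

3–3–3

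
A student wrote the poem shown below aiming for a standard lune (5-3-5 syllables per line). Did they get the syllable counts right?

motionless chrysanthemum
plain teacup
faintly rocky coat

No

Line 1: "motionless chrysanthemum": 3+4 = 7 (expected 5)
Line 2: "plain teacup": 1+2 = 3 ✓
Line 3: "faintly rocky coat": 2+2+1 = 5 ✓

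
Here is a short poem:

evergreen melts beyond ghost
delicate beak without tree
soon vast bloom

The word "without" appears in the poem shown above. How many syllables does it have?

2

"without" has 2 syllables.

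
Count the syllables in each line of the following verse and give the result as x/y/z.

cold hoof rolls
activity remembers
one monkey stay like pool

3/7/6

Line 1: cold(1) + hoof(1) + rolls(1) = 3
Line 2: activity(4) + remembers(3) = 7
Line 3: one(1) + monkey(2) + stay(1) + like(1) + pool(1) = 6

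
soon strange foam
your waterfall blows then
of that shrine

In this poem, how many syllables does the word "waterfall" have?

"waterfall" has 3 syllables.

3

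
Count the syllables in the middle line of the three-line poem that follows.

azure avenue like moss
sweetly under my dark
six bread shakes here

6

The middle line: sweetly (2), under (2), my (1), dark (1) → 6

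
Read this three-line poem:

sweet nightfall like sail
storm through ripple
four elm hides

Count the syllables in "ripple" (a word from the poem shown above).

2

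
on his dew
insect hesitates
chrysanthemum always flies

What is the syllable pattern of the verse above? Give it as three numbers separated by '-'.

3-5-7

Line 1: "on his dew": 1+1+1 = 3
Line 2: "insect hesitates": 2+3 = 5
Line 3: "chrysanthemum always flies": 4+2+1 = 7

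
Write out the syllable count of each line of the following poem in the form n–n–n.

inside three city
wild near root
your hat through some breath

Line 1: inside(2) + three(1) + city(2) = 5
Line 2: wild(1) + near(1) + root(1) = 3
Line 3: your(1) + hat(1) + through(1) + some(1) + breath(1) = 5

5–3–5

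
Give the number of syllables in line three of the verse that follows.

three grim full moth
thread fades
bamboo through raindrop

Line three: "bamboo through raindrop": 2+1+2 = 5

5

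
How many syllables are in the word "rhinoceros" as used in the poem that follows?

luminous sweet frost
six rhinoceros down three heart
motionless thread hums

4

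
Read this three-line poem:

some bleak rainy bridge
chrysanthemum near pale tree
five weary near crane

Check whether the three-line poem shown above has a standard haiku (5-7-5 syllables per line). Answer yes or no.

Yes

Line 1: some(1) + bleak(1) + rainy(2) + bridge(1) = 5 ✓
Line 2: chrysanthemum(4) + near(1) + pale(1) + tree(1) = 7 ✓
Line 3: five(1) + weary(2) + near(1) + crane(1) = 5 ✓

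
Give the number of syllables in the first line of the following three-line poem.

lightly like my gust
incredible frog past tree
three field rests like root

5

The first line: lightly (2), like (1), my (1), gust (1) → 5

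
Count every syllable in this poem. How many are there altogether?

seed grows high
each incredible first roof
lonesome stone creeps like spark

Line 1: seed (1), grows (1), high (1) → 3
Line 2: each (1), incredible (4), first (1), roof (1) → 7
Line 3: lonesome (2), stone (1), creeps (1), like (1), spark (1) → 6
Total: 3 + 7 + 6 = 16

16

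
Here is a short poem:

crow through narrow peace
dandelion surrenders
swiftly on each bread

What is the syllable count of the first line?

The first line: crow(1) + through(1) + narrow(2) + peace(1) = 5

5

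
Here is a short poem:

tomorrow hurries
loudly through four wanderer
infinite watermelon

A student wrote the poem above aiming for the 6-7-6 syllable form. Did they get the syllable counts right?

Line 1: "tomorrow hurries": 3+2 = 5 (expected 6)
Line 2: "loudly through four wanderer": 2+1+1+3 = 7 ✓
Line 3: "infinite watermelon": 3+4 = 7 (expected 6)

No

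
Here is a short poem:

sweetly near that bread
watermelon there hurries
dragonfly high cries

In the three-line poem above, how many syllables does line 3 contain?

5

Line 3: dragonfly (3), high (1), cries (1) → 5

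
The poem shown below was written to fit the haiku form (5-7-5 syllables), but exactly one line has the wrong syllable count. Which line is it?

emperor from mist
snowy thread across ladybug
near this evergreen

Line 2

Line 1: emperor(3) + from(1) + mist(1) = 5 ✓
Line 2: snowy(2) + thread(1) + across(2) + ladybug(3) = 8 (expected 7)
Line 3: near(1) + this(1) + evergreen(3) = 5 ✓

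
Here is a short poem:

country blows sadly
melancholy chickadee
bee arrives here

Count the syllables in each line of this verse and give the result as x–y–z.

5–7–4

Line 1: country (2), blows (1), sadly (2) → 5
Line 2: melancholy (4), chickadee (3) → 7
Line 3: bee (1), arrives (2), here (1) → 4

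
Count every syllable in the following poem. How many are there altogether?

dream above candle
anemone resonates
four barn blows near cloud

17

Line 1: dream (1), above (2), candle (2) → 5
Line 2: anemone (4), resonates (3) → 7
Line 3: four (1), barn (1), blows (1), near (1), cloud (1) → 5
Total: 5 + 7 + 5 = 17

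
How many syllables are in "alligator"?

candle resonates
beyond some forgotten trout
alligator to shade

4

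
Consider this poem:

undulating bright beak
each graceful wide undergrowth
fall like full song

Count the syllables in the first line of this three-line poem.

The first line: undulating (4), bright (1), beak (1) → 6

6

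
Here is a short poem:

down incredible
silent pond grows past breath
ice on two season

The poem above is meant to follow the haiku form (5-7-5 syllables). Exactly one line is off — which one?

Line 1: down (1), incredible (4) → 5 ✓
Line 2: silent (2), pond (1), grows (1), past (1), breath (1) → 6 (expected 7)
Line 3: ice (1), on (1), two (1), season (2) → 5 ✓

Line 2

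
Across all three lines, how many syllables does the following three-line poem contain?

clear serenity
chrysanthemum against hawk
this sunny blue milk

Line 1: "clear serenity": 1+4 = 5
Line 2: "chrysanthemum against hawk": 4+2+1 = 7
Line 3: "this sunny blue milk": 1+2+1+1 = 5
Total: 5 + 7 + 5 = 17

17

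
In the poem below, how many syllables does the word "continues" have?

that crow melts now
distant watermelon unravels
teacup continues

3

"continues" has 3 syllables.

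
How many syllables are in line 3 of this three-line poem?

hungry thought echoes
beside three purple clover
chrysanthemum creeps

5

Line 3: chrysanthemum(4) + creeps(1) = 5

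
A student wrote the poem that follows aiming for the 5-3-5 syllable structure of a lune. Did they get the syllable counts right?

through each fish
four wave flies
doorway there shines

Line 1: through (1), each (1), fish (1) → 3 (expected 5)
Line 2: four (1), wave (1), flies (1) → 3 ✓
Line 3: doorway (2), there (1), shines (1) → 4 (expected 5)

No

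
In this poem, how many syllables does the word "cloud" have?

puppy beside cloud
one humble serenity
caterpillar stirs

1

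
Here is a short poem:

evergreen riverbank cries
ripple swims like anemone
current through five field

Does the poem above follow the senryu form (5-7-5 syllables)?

Line 1: evergreen (3), riverbank (3), cries (1) → 7 (expected 5)
Line 2: ripple (2), swims (1), like (1), anemone (4) → 8 (expected 7)
Line 3: current (2), through (1), five (1), field (1) → 5 ✓

No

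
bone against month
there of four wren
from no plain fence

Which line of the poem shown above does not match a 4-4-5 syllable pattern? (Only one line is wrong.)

Line 1: bone (1), against (2), month (1) → 4 ✓
Line 2: there (1), of (1), four (1), wren (1) → 4 ✓
Line 3: from (1), no (1), plain (1), fence (1) → 4 (expected 5)

The third line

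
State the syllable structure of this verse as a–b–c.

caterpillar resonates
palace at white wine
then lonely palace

Line 1: caterpillar(4) + resonates(3) = 7
Line 2: palace(2) + at(1) + white(1) + wine(1) = 5
Line 3: then(1) + lonely(2) + palace(2) = 5

7–5–5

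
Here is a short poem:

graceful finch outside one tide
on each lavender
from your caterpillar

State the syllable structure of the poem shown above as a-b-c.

7-5-6

Line 1: graceful (2), finch (1), outside (2), one (1), tide (1) → 7
Line 2: on (1), each (1), lavender (3) → 5
Line 3: from (1), your (1), caterpillar (4) → 6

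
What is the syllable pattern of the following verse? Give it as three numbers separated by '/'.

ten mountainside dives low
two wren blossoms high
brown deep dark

Line 1: ten (1), mountainside (3), dives (1), low (1) → 6
Line 2: two (1), wren (1), blossoms (2), high (1) → 5
Line 3: brown (1), deep (1), dark (1) → 3

6/5/3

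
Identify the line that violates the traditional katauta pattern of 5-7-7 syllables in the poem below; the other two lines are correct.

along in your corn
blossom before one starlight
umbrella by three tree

Line 1: "along in your corn": 2+1+1+1 = 5 ✓
Line 2: "blossom before one starlight": 2+2+1+2 = 7 ✓
Line 3: "umbrella by three tree": 3+1+1+1 = 6 (expected 7)

The third line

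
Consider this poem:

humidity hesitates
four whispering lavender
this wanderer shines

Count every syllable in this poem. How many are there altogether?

19

Line 1: humidity(4) + hesitates(3) = 7
Line 2: four(1) + whispering(3) + lavender(3) = 7
Line 3: this(1) + wanderer(3) + shines(1) = 5
Total: 7 + 7 + 5 = 19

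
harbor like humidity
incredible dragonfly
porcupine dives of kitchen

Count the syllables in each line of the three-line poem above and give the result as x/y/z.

7/7/7

Line 1: "harbor like humidity": 2+1+4 = 7
Line 2: "incredible dragonfly": 4+3 = 7
Line 3: "porcupine dives of kitchen": 3+1+1+2 = 7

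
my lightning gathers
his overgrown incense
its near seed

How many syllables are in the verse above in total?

Line 1: my(1) + lightning(2) + gathers(2) = 5
Line 2: his(1) + overgrown(3) + incense(2) = 6
Line 3: its(1) + near(1) + seed(1) = 3
Total: 5 + 6 + 3 = 14

14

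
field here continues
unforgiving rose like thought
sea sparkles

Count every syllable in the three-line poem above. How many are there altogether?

15

Line 1: field(1) + here(1) + continues(3) = 5
Line 2: unforgiving(4) + rose(1) + like(1) + thought(1) = 7
Line 3: sea(1) + sparkles(2) = 3
Total: 5 + 7 + 3 = 15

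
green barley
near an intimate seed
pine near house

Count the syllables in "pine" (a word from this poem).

1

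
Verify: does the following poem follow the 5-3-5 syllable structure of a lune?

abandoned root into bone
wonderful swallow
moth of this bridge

Line 1: abandoned (3), root (1), into (2), bone (1) → 7 (expected 5)
Line 2: wonderful (3), swallow (2) → 5 (expected 3)
Line 3: moth (1), of (1), this (1), bridge (1) → 4 (expected 5)

No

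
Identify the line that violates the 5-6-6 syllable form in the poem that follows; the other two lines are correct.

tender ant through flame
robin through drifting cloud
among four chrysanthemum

Line 1: tender(2) + ant(1) + through(1) + flame(1) = 5 ✓
Line 2: robin(2) + through(1) + drifting(2) + cloud(1) = 6 ✓
Line 3: among(2) + four(1) + chrysanthemum(4) = 7 (expected 6)

The third line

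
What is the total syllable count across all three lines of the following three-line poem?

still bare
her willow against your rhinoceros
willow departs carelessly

19

Line 1: still(1) + bare(1) = 2
Line 2: her(1) + willow(2) + against(2) + your(1) + rhinoceros(4) = 10
Line 3: willow(2) + departs(2) + carelessly(3) = 7
Total: 2 + 10 + 7 = 19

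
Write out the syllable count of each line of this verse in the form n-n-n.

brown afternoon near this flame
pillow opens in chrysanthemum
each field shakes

7-9-3

Line 1: brown(1) + afternoon(3) + near(1) + this(1) + flame(1) = 7
Line 2: pillow(2) + opens(2) + in(1) + chrysanthemum(4) = 9
Line 3: each(1) + field(1) + shakes(1) = 3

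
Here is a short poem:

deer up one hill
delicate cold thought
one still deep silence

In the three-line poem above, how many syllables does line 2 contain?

5

Line 2: delicate (3), cold (1), thought (1) → 5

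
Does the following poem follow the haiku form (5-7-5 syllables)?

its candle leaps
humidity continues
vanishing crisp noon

No

Line 1: "its candle leaps": 1+2+1 = 4 (expected 5)
Line 2: "humidity continues": 4+3 = 7 ✓
Line 3: "vanishing crisp noon": 3+1+1 = 5 ✓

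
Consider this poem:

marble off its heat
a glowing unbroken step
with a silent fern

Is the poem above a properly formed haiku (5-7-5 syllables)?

Line 1: marble (2), off (1), its (1), heat (1) → 5 ✓
Line 2: a (1), glowing (2), unbroken (3), step (1) → 7 ✓
Line 3: with (1), a (1), silent (2), fern (1) → 5 ✓

Yes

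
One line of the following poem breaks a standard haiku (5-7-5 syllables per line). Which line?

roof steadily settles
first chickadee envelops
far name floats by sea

Line 1: roof (1), steadily (3), settles (2) → 6 (expected 5)
Line 2: first (1), chickadee (3), envelops (3) → 7 ✓
Line 3: far (1), name (1), floats (1), by (1), sea (1) → 5 ✓

Line 1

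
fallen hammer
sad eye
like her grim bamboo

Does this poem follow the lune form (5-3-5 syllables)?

No

Line 1: fallen(2) + hammer(2) = 4 (expected 5)
Line 2: sad(1) + eye(1) = 2 (expected 3)
Line 3: like(1) + her(1) + grim(1) + bamboo(2) = 5 ✓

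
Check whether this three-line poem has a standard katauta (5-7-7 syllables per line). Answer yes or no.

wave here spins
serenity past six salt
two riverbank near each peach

Line 1: wave (1), here (1), spins (1) → 3 (expected 5)
Line 2: serenity (4), past (1), six (1), salt (1) → 7 ✓
Line 3: two (1), riverbank (3), near (1), each (1), peach (1) → 7 ✓

No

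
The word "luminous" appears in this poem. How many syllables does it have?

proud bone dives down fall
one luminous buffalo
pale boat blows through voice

3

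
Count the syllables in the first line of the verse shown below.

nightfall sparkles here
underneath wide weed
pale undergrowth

5

The first line: nightfall(2) + sparkles(2) + here(1) = 5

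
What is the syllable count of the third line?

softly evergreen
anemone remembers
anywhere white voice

5

The third line: anywhere (3), white (1), voice (1) → 5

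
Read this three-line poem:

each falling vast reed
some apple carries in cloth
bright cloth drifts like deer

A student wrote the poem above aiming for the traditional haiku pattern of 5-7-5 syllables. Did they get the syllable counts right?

Yes

Line 1: each(1) + falling(2) + vast(1) + reed(1) = 5 ✓
Line 2: some(1) + apple(2) + carries(2) + in(1) + cloth(1) = 7 ✓
Line 3: bright(1) + cloth(1) + drifts(1) + like(1) + deer(1) = 5 ✓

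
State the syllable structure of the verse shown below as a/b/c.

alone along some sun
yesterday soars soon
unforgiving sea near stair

6/5/7

Line 1: alone (2), along (2), some (1), sun (1) → 6
Line 2: yesterday (3), soars (1), soon (1) → 5
Line 3: unforgiving (4), sea (1), near (1), stair (1) → 7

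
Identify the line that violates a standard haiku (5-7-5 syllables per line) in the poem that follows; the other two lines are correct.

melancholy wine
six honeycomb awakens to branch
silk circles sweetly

The second line

Line 1: melancholy (4), wine (1) → 5 ✓
Line 2: six (1), honeycomb (3), awakens (3), to (1), branch (1) → 9 (expected 7)
Line 3: silk (1), circles (2), sweetly (2) → 5 ✓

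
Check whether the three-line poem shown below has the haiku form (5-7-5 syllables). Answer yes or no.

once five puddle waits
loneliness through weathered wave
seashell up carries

Line 1: once(1) + five(1) + puddle(2) + waits(1) = 5 ✓
Line 2: loneliness(3) + through(1) + weathered(2) + wave(1) = 7 ✓
Line 3: seashell(2) + up(1) + carries(2) = 5 ✓

Yes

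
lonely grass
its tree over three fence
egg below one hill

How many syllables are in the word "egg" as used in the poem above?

"egg" has 1 syllable.

1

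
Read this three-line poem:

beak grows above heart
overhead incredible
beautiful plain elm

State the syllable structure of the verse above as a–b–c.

5–7–5

Line 1: beak (1), grows (1), above (2), heart (1) → 5
Line 2: overhead (3), incredible (4) → 7
Line 3: beautiful (3), plain (1), elm (1) → 5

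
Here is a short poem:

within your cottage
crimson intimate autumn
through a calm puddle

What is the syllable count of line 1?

Line 1: within (2), your (1), cottage (2) → 5

5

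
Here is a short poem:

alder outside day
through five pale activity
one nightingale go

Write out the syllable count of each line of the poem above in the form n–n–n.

Line 1: alder (2), outside (2), day (1) → 5
Line 2: through (1), five (1), pale (1), activity (4) → 7
Line 3: one (1), nightingale (3), go (1) → 5

5–7–5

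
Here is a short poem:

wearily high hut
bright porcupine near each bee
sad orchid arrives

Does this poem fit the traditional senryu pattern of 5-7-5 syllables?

Yes

Line 1: wearily (3), high (1), hut (1) → 5 ✓
Line 2: bright (1), porcupine (3), near (1), each (1), bee (1) → 7 ✓
Line 3: sad (1), orchid (2), arrives (2) → 5 ✓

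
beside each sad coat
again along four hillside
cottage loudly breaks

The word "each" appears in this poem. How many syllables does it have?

"each" has 1 syllable.

1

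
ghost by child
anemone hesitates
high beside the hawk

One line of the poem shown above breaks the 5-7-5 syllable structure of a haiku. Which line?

Line 1

Line 1: "ghost by child": 1+1+1 = 3 (expected 5)
Line 2: "anemone hesitates": 4+3 = 7 ✓
Line 3: "high beside the hawk": 1+2+1+1 = 5 ✓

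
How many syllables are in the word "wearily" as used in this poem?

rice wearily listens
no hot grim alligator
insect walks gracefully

"wearily" has 3 syllables.

3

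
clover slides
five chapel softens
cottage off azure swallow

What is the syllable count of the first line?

The first line: clover(2) + slides(1) = 3

3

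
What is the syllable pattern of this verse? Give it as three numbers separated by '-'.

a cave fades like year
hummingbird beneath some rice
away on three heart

Line 1: a (1), cave (1), fades (1), like (1), year (1) → 5
Line 2: hummingbird (3), beneath (2), some (1), rice (1) → 7
Line 3: away (2), on (1), three (1), heart (1) → 5

5-7-5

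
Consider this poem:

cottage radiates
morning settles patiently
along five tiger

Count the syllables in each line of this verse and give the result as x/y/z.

5/7/5

Line 1: cottage(2) + radiates(3) = 5
Line 2: morning(2) + settles(2) + patiently(3) = 7
Line 3: along(2) + five(1) + tiger(2) = 5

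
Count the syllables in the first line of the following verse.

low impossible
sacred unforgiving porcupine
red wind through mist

5

The first line: low(1) + impossible(4) = 5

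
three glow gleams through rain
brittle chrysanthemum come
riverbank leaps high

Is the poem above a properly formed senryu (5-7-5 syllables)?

Yes

Line 1: three(1) + glow(1) + gleams(1) + through(1) + rain(1) = 5 ✓
Line 2: brittle(2) + chrysanthemum(4) + come(1) = 7 ✓
Line 3: riverbank(3) + leaps(1) + high(1) = 5 ✓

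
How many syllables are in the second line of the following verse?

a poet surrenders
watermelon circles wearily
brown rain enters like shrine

9

The second line: "watermelon circles wearily": 4+2+3 = 9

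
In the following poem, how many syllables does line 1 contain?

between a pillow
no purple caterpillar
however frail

5

Line 1: between(2) + a(1) + pillow(2) = 5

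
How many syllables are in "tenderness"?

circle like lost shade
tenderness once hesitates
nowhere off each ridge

3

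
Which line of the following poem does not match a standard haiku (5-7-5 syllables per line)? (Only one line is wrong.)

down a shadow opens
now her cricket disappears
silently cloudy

Line 1: "down a shadow opens": 1+1+2+2 = 6 (expected 5)
Line 2: "now her cricket disappears": 1+1+2+3 = 7 ✓
Line 3: "silently cloudy": 3+2 = 5 ✓

Line 1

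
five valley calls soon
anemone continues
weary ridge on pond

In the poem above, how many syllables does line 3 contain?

Line 3: weary(2) + ridge(1) + on(1) + pond(1) = 5

5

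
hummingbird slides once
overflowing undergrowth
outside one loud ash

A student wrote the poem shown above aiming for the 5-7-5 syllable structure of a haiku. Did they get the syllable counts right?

Yes

Line 1: hummingbird (3), slides (1), once (1) → 5 ✓
Line 2: overflowing (4), undergrowth (3) → 7 ✓
Line 3: outside (2), one (1), loud (1), ash (1) → 5 ✓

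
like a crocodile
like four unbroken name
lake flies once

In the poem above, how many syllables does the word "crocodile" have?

3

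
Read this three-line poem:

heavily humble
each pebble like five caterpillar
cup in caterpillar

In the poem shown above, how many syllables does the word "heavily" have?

3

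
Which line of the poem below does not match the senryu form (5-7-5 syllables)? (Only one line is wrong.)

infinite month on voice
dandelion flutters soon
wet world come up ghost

Line 1: infinite(3) + month(1) + on(1) + voice(1) = 6 (expected 5)
Line 2: dandelion(4) + flutters(2) + soon(1) = 7 ✓
Line 3: wet(1) + world(1) + come(1) + up(1) + ghost(1) = 5 ✓

Line 1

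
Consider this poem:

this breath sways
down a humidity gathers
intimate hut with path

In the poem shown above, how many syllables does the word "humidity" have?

"humidity" has 4 syllables.

4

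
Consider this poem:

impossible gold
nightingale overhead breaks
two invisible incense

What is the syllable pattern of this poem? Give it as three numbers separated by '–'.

5–7–7

Line 1: "impossible gold": 4+1 = 5
Line 2: "nightingale overhead breaks": 3+3+1 = 7
Line 3: "two invisible incense": 1+4+2 = 7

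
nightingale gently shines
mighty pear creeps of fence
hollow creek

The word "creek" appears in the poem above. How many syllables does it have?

1

"creek" has 1 syllable.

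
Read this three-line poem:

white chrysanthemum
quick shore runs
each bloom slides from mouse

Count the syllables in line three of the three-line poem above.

Line three: each(1) + bloom(1) + slides(1) + from(1) + mouse(1) = 5

5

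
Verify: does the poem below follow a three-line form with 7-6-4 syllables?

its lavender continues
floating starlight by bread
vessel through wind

Line 1: "its lavender continues": 1+3+3 = 7 ✓
Line 2: "floating starlight by bread": 2+2+1+1 = 6 ✓
Line 3: "vessel through wind": 2+1+1 = 4 ✓

Yes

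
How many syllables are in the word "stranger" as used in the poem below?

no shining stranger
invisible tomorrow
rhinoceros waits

2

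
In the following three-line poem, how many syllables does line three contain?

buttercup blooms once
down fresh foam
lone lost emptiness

5

Line three: lone (1), lost (1), emptiness (3) → 5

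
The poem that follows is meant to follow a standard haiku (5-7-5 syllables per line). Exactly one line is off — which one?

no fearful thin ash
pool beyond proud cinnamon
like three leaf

Line 1: no (1), fearful (2), thin (1), ash (1) → 5 ✓
Line 2: pool (1), beyond (2), proud (1), cinnamon (3) → 7 ✓
Line 3: like (1), three (1), leaf (1) → 3 (expected 5)

The third line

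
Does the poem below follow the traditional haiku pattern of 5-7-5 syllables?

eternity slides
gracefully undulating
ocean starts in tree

Line 1: eternity(4) + slides(1) = 5 ✓
Line 2: gracefully(3) + undulating(4) = 7 ✓
Line 3: ocean(2) + starts(1) + in(1) + tree(1) = 5 ✓

Yes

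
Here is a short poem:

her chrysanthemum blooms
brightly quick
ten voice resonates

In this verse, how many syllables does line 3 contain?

5

Line 3: ten(1) + voice(1) + resonates(3) = 5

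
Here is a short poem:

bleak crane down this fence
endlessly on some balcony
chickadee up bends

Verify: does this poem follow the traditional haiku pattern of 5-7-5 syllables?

No

Line 1: "bleak crane down this fence": 1+1+1+1+1 = 5 ✓
Line 2: "endlessly on some balcony": 3+1+1+3 = 8 (expected 7)
Line 3: "chickadee up bends": 3+1+1 = 5 ✓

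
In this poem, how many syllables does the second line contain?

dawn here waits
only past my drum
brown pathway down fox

5

The second line: only(2) + past(1) + my(1) + drum(1) = 5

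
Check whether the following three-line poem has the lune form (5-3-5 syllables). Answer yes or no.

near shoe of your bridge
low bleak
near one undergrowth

Line 1: "near shoe of your bridge": 1+1+1+1+1 = 5 ✓
Line 2: "low bleak": 1+1 = 2 (expected 3)
Line 3: "near one undergrowth": 1+1+3 = 5 ✓

No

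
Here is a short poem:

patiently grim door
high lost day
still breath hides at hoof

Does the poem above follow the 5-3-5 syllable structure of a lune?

Yes

Line 1: patiently (3), grim (1), door (1) → 5 ✓
Line 2: high (1), lost (1), day (1) → 3 ✓
Line 3: still (1), breath (1), hides (1), at (1), hoof (1) → 5 ✓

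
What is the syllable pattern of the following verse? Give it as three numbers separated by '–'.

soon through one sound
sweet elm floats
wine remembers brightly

Line 1: soon (1), through (1), one (1), sound (1) → 4
Line 2: sweet (1), elm (1), floats (1) → 3
Line 3: wine (1), remembers (3), brightly (2) → 6

4–3–6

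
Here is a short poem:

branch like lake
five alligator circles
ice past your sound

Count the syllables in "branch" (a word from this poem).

1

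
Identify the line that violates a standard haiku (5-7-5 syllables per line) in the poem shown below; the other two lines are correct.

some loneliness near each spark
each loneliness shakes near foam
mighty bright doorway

Line 1

Line 1: some (1), loneliness (3), near (1), each (1), spark (1) → 7 (expected 5)
Line 2: each (1), loneliness (3), shakes (1), near (1), foam (1) → 7 ✓
Line 3: mighty (2), bright (1), doorway (2) → 5 ✓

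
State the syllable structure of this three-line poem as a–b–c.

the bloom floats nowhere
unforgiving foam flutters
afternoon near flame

Line 1: the(1) + bloom(1) + floats(1) + nowhere(2) = 5
Line 2: unforgiving(4) + foam(1) + flutters(2) = 7
Line 3: afternoon(3) + near(1) + flame(1) = 5

5–7–5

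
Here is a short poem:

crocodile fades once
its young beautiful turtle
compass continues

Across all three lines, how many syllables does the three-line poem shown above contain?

Line 1: "crocodile fades once": 3+1+1 = 5
Line 2: "its young beautiful turtle": 1+1+3+2 = 7
Line 3: "compass continues": 2+3 = 5
Total: 5 + 7 + 5 = 17

17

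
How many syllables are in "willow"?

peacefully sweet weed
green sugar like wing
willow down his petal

"willow" has 2 syllables.

2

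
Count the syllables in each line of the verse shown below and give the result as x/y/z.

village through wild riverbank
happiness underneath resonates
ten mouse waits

7/9/3

Line 1: village (2), through (1), wild (1), riverbank (3) → 7
Line 2: happiness (3), underneath (3), resonates (3) → 9
Line 3: ten (1), mouse (1), waits (1) → 3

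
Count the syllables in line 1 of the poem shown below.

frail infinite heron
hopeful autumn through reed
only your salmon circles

6

Line 1: "frail infinite heron": 1+3+2 = 6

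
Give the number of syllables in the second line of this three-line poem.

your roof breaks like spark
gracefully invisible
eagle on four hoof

The second line: "gracefully invisible": 3+4 = 7

7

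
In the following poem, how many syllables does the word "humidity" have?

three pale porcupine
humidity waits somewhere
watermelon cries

"humidity" has 4 syllables.

4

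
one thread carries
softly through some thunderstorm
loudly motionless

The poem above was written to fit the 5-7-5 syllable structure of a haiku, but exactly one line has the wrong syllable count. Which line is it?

Line 1

Line 1: one (1), thread (1), carries (2) → 4 (expected 5)
Line 2: softly (2), through (1), some (1), thunderstorm (3) → 7 ✓
Line 3: loudly (2), motionless (3) → 5 ✓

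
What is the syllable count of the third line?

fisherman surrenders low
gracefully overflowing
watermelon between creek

The third line: watermelon(4) + between(2) + creek(1) = 7

7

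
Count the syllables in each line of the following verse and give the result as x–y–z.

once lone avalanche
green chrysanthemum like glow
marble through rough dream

5–7–5

Line 1: "once lone avalanche": 1+1+3 = 5
Line 2: "green chrysanthemum like glow": 1+4+1+1 = 7
Line 3: "marble through rough dream": 2+1+1+1 = 5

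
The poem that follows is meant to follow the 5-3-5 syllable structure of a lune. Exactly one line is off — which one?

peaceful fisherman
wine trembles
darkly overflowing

Line 1: peaceful (2), fisherman (3) → 5 ✓
Line 2: wine (1), trembles (2) → 3 ✓
Line 3: darkly (2), overflowing (4) → 6 (expected 5)

Line 3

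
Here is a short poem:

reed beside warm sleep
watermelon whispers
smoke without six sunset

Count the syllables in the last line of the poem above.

6

The last line: "smoke without six sunset": 1+2+1+2 = 6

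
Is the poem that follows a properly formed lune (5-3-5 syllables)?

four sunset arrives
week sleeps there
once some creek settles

Yes

Line 1: "four sunset arrives": 1+2+2 = 5 ✓
Line 2: "week sleeps there": 1+1+1 = 3 ✓
Line 3: "once some creek settles": 1+1+1+2 = 5 ✓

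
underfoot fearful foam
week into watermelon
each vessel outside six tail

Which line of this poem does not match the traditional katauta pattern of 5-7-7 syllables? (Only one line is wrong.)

The first line

Line 1: "underfoot fearful foam": 3+2+1 = 6 (expected 5)
Line 2: "week into watermelon": 1+2+4 = 7 ✓
Line 3: "each vessel outside six tail": 1+2+2+1+1 = 7 ✓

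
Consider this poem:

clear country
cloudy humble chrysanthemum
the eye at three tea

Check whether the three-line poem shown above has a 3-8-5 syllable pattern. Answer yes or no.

Line 1: clear (1), country (2) → 3 ✓
Line 2: cloudy (2), humble (2), chrysanthemum (4) → 8 ✓
Line 3: the (1), eye (1), at (1), three (1), tea (1) → 5 ✓

Yes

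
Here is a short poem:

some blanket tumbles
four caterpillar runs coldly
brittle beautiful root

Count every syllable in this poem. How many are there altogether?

19

Line 1: some (1), blanket (2), tumbles (2) → 5
Line 2: four (1), caterpillar (4), runs (1), coldly (2) → 8
Line 3: brittle (2), beautiful (3), root (1) → 6
Total: 5 + 8 + 6 = 19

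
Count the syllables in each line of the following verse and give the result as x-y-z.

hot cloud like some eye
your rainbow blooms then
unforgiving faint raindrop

5-5-7

Line 1: hot (1), cloud (1), like (1), some (1), eye (1) → 5
Line 2: your (1), rainbow (2), blooms (1), then (1) → 5
Line 3: unforgiving (4), faint (1), raindrop (2) → 7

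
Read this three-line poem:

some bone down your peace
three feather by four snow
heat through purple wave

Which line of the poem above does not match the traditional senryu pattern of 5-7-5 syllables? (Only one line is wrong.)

Line 1: some(1) + bone(1) + down(1) + your(1) + peace(1) = 5 ✓
Line 2: three(1) + feather(2) + by(1) + four(1) + snow(1) = 6 (expected 7)
Line 3: heat(1) + through(1) + purple(2) + wave(1) = 5 ✓

The second line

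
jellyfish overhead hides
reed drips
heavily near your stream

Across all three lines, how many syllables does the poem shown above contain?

Line 1: jellyfish(3) + overhead(3) + hides(1) = 7
Line 2: reed(1) + drips(1) = 2
Line 3: heavily(3) + near(1) + your(1) + stream(1) = 6
Total: 7 + 2 + 6 = 15

15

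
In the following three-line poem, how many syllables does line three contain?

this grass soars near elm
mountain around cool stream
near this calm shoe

Line three: near (1), this (1), calm (1), shoe (1) → 4

4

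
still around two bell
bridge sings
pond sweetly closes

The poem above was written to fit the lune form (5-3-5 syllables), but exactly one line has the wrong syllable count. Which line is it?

Line 2

Line 1: still (1), around (2), two (1), bell (1) → 5 ✓
Line 2: bridge (1), sings (1) → 2 (expected 3)
Line 3: pond (1), sweetly (2), closes (2) → 5 ✓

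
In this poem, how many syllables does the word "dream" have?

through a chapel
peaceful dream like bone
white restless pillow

1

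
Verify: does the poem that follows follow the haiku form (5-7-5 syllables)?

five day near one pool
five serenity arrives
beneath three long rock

Line 1: five (1), day (1), near (1), one (1), pool (1) → 5 ✓
Line 2: five (1), serenity (4), arrives (2) → 7 ✓
Line 3: beneath (2), three (1), long (1), rock (1) → 5 ✓

Yes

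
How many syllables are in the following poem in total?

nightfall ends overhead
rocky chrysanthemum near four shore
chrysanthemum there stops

21

Line 1: "nightfall ends overhead": 2+1+3 = 6
Line 2: "rocky chrysanthemum near four shore": 2+4+1+1+1 = 9
Line 3: "chrysanthemum there stops": 4+1+1 = 6
Total: 6 + 9 + 6 = 21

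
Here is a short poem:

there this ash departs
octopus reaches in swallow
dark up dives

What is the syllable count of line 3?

Line 3: dark (1), up (1), dives (1) → 3

3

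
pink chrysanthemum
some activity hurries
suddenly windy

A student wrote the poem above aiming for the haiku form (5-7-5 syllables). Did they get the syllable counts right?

Yes

Line 1: pink (1), chrysanthemum (4) → 5 ✓
Line 2: some (1), activity (4), hurries (2) → 7 ✓
Line 3: suddenly (3), windy (2) → 5 ✓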